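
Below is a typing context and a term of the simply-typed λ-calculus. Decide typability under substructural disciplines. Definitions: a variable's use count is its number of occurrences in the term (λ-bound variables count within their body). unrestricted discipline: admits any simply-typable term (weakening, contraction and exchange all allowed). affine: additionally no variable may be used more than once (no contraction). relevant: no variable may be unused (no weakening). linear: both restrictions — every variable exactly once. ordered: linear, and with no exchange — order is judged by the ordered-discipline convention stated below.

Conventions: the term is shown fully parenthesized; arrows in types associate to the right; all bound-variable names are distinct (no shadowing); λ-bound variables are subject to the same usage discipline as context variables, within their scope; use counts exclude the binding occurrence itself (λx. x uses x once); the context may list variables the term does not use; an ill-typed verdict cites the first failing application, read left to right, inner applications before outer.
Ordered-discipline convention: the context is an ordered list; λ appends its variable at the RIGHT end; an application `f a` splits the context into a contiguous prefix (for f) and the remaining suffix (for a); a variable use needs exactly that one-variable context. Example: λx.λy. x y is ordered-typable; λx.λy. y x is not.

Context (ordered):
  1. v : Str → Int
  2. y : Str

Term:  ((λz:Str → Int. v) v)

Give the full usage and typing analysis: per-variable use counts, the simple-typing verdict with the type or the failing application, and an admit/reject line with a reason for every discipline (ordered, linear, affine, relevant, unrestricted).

use counts: v: 2×, y: 0×, z (λ-bound): 0×
left-to-right use order: v, v
typing: well-typed at Str → Int
ordered: ✗ — v ×2 used more than once (contraction); y, z left unused
linear: ✗ — v ×2 used more than once (contraction); y, z left unused
affine: ✗ — v ×2 used more than once (contraction)
relevant: ✗ — y, z left unused
unrestricted: ✓ — well-typed at Str → Int; no restrictions here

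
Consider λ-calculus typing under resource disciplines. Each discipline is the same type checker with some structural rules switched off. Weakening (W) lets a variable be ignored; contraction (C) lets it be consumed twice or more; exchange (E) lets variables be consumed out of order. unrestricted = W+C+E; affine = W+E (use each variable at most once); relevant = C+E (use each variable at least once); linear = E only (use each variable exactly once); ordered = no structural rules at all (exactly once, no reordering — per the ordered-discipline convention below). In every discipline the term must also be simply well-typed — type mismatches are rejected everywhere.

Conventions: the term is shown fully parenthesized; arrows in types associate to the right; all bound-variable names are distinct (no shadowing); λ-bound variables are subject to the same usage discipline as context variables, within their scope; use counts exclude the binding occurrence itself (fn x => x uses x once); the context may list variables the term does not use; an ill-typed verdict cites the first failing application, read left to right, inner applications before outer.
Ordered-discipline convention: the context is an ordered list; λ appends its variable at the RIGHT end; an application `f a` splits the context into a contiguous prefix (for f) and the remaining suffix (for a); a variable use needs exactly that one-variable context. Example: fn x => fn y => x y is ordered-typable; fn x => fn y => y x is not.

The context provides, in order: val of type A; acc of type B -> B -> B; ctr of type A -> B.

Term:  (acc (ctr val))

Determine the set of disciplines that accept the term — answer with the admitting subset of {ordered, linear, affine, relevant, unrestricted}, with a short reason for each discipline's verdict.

admitted in: linear, affine, relevant, unrestricted
use counts: val=1; acc=1; ctr=1
use order (left to right): acc, ctr, val
typing: the term checks, with type B -> B
ordered ✗ (no ordered split (uses run acc, ctr, val))
linear ✓ (exactly-once usage across val, acc, ctr)
affine ✓ (no duplicate uses among val, acc, ctr)
relevant ✓ (val, acc, ctr: all used, weakening unneeded)
unrestricted ✓ (simply typable at B -> B; W, C, E all held)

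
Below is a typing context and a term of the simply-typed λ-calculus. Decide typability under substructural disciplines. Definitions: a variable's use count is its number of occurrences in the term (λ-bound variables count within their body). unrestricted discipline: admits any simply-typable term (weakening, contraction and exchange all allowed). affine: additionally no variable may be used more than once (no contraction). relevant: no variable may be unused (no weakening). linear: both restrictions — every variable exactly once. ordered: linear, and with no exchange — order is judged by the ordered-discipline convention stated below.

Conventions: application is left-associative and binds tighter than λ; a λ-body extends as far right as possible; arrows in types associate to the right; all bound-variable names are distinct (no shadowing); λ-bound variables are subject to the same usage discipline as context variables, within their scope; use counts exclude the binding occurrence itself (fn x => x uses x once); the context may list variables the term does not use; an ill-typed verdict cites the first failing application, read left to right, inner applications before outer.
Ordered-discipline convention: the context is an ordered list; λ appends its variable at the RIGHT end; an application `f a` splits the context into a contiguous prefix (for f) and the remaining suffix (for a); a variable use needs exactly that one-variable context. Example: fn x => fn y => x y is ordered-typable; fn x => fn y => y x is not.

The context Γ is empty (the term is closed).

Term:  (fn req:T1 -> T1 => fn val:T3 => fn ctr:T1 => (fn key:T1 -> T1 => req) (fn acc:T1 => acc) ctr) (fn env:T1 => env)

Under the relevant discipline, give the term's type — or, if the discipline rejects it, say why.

not well-typed under relevant — val, key never used (weakening)
counts: req (bound): 1×, val (bound): 0×, ctr (bound): 1×, key (bound): 0×, acc (bound): 1×, env (bound): 1×
use order (left to right): req, acc, ctr, env
typing: well-typed at T3 -> T1 -> T1
summary: ordered ✗ · linear ✗ · affine ✓ · relevant ✗ · unrestricted ✓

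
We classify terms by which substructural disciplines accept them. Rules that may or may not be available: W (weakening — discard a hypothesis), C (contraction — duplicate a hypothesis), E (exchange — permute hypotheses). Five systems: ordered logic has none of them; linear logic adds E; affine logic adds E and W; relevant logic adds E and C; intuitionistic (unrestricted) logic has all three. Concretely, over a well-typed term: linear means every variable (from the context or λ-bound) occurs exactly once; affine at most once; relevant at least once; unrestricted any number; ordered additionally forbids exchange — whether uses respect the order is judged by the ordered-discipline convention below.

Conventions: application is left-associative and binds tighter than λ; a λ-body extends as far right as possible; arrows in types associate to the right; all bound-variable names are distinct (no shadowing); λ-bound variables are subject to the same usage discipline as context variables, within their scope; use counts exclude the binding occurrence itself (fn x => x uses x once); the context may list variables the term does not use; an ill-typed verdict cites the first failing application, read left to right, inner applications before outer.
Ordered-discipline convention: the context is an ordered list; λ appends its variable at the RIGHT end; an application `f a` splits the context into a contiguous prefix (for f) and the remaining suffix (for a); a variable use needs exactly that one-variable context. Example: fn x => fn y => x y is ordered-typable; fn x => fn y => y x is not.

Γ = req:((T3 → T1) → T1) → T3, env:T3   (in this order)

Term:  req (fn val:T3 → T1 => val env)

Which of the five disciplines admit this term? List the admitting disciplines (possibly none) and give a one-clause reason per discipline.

admitting disciplines: linear, affine, relevant, unrestricted
variable uses: req: 1×, env: 1×, val (λ-bound): 1×
uses in reading order: req, val, env
typing: ✓ — T3
ordered: ✗ — no ordered split (uses run req, val, env)
linear: ✓ — req, env, val: one use apiece
affine: ✓ — at most one use each (req, env, val)
relevant: ✓ — none of req, env, val goes unused
unrestricted: ✓ — typability at T3 is all that's needed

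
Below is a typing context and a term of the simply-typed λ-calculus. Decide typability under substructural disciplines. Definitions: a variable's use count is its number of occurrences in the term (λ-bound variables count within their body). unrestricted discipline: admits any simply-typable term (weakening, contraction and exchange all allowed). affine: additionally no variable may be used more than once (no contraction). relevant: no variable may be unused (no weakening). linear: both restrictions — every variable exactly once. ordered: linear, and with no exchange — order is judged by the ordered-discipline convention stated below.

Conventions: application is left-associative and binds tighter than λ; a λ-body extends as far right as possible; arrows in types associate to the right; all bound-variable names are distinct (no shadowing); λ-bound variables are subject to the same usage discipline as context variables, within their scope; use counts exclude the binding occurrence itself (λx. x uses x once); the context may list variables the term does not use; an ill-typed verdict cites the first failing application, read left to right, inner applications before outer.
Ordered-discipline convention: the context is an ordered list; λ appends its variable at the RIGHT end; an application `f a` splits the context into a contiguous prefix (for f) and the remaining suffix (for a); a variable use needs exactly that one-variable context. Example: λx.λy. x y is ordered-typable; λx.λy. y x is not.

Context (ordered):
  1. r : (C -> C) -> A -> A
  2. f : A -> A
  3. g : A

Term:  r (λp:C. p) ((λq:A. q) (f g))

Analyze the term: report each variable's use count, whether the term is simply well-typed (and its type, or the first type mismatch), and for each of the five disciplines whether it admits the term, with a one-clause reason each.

counts: r: 1, f: 1, g: 1, p [bound]: 1, q [bound]: 1
uses in reading order: r, p, q, f, g
typing: ✓ — A
ordered: ✓, single-use (r, f, g, p, q), ordered derivation ok
linear: ✓, each of r, f, g, p, q used exactly once
affine: ✓, no duplicate uses among r, f, g, p, q
relevant: ✓, at least one use each (r, f, g, p, q)
unrestricted: ✓, type-checks (A) and nothing is barred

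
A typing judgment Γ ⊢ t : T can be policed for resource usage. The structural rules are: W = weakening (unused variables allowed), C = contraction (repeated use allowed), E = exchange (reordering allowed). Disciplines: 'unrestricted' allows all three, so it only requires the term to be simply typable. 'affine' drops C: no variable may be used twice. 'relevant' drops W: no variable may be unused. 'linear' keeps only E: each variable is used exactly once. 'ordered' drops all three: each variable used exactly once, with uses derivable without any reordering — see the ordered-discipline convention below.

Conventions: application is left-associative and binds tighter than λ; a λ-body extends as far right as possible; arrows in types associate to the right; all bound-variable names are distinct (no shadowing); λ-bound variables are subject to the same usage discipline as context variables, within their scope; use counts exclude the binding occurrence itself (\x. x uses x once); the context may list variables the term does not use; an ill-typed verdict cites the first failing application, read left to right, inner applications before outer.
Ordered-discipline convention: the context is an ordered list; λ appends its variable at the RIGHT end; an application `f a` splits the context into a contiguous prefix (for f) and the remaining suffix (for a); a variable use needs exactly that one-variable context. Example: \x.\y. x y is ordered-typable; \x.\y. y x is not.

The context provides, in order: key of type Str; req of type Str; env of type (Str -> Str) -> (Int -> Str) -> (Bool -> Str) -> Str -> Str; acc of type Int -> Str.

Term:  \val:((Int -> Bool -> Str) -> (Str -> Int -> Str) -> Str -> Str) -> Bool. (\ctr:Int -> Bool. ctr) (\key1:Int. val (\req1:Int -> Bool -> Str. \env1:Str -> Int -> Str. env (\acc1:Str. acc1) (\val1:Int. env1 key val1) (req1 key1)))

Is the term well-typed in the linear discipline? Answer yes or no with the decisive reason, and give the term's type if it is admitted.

no — req, acc left unused
counts: key ×1, req ×0, env ×1, acc ×0, val [bound] ×1, ctr [bound] ×1, key1 [bound] ×1, req1 [bound] ×1, env1 [bound] ×1, acc1 [bound] ×1, val1 [bound] ×1
use order (left to right): ctr, val, env, acc1, env1, key, val1, req1, key1
typing: well-typed — term : (((Int -> Bool -> Str) -> (Str -> Int -> Str) -> Str -> Str) -> Bool) -> Int -> Bool
summary: ordered ✗, linear ✗, affine ✓, relevant ✗, unrestricted ✓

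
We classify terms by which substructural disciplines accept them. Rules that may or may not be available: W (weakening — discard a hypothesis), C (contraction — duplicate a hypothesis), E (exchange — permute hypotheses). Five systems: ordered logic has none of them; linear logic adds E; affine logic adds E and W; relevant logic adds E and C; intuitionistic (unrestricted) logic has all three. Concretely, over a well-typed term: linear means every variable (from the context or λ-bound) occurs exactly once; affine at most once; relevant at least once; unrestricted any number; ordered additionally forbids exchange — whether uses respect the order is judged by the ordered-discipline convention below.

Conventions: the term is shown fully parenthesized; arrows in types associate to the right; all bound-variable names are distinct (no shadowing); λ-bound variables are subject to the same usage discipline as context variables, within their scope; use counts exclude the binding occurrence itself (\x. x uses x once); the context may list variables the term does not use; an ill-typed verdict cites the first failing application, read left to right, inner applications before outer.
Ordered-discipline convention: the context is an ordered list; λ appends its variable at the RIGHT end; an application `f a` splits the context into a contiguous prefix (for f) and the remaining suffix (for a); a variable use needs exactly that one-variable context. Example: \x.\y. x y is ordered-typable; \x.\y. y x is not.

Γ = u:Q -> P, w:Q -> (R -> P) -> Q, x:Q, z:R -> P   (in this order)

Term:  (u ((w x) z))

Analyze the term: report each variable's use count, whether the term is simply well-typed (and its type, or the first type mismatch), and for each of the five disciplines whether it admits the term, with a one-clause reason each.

use counts: u: 1; w: 1; x: 1; z: 1
order of uses: u, w, x, z
typing: well-typed — term : P
ordered: ✓, u, w, x, z once each; derivable with no W/C/E
linear: ✓, each of u, w, x, z used exactly once
affine: ✓, no duplicate uses among u, w, x, z
relevant: ✓, at least one use each (u, w, x, z)
unrestricted: ✓, typability at P is all that's needed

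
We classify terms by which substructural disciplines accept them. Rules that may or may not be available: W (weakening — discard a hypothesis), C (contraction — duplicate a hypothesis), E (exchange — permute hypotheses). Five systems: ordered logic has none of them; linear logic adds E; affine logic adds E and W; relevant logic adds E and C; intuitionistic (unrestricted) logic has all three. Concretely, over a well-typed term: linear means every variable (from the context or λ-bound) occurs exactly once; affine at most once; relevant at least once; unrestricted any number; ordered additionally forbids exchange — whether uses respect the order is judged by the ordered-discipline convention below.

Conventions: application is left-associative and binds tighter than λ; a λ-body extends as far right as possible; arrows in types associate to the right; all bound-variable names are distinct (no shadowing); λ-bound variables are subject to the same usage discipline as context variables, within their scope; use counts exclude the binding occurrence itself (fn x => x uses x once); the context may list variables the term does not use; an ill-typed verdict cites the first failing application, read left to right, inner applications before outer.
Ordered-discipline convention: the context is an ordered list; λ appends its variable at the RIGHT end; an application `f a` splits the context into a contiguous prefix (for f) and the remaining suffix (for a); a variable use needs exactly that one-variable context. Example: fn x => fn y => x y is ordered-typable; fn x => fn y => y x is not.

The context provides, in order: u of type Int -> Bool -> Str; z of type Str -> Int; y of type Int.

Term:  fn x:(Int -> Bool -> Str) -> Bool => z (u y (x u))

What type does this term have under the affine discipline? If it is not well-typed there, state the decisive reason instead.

not well-typed under affine — needs contraction — u ×2
variable uses: u ×2, z ×1, y ×1, x (λ-bound) ×1
left-to-right use order: z, u, y, x, u
typing: well-typed at ((Int -> Bool -> Str) -> Bool) -> Int
summary: ordered ✗ | linear ✗ | affine ✗ | relevant ✓ | unrestricted ✓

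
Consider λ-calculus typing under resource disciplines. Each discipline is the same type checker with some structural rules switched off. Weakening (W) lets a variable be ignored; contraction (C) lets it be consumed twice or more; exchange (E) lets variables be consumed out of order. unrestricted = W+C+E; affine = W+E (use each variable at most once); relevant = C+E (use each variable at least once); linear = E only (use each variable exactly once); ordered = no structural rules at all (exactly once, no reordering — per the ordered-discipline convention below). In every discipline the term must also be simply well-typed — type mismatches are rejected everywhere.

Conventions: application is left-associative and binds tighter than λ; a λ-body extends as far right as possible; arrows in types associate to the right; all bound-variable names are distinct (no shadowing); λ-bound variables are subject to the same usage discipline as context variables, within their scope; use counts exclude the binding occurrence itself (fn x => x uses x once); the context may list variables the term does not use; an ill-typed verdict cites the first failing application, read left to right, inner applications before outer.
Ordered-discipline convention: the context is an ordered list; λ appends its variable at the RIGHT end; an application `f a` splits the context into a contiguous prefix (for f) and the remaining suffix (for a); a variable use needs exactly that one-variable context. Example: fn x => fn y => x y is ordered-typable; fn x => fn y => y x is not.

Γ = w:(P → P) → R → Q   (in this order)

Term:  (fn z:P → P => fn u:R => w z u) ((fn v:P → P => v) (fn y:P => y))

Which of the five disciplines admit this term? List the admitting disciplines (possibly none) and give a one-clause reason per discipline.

admitting disciplines: ordered, linear, affine, relevant, unrestricted
counts: w: 1, z [bound]: 1, u [bound]: 1, v [bound]: 1, y [bound]: 1
order of uses: w, z, u, v, y
typing: well-typed at R → Q
ordered ✓ (w, z, u, v, y once each; derivable with no W/C/E)
linear ✓ (exactly-once usage across w, z, u, v, y)
affine ✓ (no duplicate uses among w, z, u, v, y)
relevant ✓ (w, z, u, v, y: all used, weakening unneeded)
unrestricted ✓ (typability at R → Q is all that's needed)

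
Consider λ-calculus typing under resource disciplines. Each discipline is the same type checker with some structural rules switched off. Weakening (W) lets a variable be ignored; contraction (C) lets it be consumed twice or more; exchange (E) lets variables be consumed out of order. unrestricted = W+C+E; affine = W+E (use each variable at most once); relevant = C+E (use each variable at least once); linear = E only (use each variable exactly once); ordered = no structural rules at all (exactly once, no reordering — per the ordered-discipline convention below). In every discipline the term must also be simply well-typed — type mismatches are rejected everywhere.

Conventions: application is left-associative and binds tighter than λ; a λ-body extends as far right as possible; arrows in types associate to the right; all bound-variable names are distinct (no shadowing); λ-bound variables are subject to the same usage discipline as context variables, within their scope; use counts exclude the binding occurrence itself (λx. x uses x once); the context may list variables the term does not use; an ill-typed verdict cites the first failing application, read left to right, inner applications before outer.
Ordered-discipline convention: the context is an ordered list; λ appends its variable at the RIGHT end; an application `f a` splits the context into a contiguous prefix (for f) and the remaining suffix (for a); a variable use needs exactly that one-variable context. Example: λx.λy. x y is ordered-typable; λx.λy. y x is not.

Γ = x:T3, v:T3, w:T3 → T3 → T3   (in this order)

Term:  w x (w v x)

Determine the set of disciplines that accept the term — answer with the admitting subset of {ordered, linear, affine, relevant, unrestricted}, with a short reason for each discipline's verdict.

accepted by: relevant, unrestricted
variable uses: x=2; v=1; w=2
order of uses: w, x, w, v, x
typing: well-typed at T3
ordered ✗ (needs contraction — x ×2, w ×2)
linear ✗ (needs contraction — x ×2, w ×2)
affine ✗ (needs contraction — x ×2, w ×2)
relevant ✓ (none of x, v, w goes unused)
unrestricted ✓ (type-checks (T3) and nothing is barred)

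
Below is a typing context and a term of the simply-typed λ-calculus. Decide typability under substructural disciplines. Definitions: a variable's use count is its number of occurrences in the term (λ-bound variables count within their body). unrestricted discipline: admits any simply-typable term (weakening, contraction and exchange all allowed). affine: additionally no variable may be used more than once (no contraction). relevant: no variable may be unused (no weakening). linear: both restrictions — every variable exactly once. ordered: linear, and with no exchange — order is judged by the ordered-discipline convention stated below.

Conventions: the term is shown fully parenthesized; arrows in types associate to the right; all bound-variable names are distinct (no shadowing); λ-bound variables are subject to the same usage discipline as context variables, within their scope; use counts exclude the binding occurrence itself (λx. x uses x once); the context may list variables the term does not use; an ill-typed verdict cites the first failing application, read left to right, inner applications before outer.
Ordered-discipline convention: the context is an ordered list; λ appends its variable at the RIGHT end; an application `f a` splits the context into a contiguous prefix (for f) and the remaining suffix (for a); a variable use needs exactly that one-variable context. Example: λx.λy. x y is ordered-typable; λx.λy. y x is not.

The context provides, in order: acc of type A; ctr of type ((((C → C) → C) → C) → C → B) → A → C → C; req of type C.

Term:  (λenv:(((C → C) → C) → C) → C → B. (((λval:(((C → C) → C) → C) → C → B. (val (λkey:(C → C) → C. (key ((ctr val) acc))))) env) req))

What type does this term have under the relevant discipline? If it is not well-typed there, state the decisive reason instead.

term : ((((C → C) → C) → C) → C → B) → B
variable uses: acc=1; ctr=1; req=1; env [bound]=1; val [bound]=2; key [bound]=1
use order (left to right): val, key, ctr, val, acc, env, req
typing: the term checks, with type ((((C → C) → C) → C) → C → B) → B
per-discipline verdicts: ordered ✗, linear ✗, affine ✗, relevant ✓, unrestricted ✓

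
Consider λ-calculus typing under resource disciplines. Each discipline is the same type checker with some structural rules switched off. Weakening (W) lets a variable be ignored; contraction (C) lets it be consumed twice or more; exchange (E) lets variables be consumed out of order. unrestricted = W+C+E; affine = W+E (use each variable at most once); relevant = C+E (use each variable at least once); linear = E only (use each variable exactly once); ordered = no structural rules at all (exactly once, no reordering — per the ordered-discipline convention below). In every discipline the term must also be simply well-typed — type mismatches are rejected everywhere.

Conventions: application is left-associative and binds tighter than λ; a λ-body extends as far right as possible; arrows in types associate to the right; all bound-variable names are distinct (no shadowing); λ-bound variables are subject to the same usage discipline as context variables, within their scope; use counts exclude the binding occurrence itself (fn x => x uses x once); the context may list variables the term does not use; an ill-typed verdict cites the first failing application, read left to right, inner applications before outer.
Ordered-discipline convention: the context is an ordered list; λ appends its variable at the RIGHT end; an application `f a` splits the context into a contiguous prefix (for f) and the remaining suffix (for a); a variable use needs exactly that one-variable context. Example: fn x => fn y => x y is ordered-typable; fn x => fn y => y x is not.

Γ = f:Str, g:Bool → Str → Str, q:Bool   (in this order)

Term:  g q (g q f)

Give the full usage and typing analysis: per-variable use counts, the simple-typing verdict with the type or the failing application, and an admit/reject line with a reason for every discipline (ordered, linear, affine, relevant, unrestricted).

usage: f=1, g=2, q=2
uses in reading order: g, q, g, q, f
typing: ✓ — Str
ordered: ✗ — repeated use of g ×2, q ×2
linear: ✗ — repeated use of g ×2, q ×2
affine: ✗ — repeated use of g ×2, q ×2
relevant: ✓ — f, g, q: all used, weakening unneeded
unrestricted: ✓ — typability at Str is all that's needed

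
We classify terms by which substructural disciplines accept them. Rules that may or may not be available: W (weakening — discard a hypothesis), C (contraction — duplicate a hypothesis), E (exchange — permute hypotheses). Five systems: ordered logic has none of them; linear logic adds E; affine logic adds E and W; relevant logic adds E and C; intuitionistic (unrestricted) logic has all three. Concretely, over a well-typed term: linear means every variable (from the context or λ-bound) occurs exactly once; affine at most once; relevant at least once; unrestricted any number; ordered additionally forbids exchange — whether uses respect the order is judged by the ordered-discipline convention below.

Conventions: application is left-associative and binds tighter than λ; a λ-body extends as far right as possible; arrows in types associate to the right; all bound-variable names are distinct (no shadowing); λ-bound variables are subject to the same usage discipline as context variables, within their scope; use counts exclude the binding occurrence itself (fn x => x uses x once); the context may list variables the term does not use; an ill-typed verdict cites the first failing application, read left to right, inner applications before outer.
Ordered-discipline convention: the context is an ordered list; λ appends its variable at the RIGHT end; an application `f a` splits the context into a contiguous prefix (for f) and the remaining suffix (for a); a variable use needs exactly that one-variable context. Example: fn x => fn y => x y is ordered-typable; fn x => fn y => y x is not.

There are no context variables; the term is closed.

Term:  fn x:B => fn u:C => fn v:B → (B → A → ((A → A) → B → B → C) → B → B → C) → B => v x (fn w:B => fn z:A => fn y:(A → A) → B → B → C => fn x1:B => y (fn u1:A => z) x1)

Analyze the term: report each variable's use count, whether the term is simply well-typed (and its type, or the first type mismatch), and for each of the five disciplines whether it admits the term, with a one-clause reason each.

variable uses: x [bound]=1; u [bound]=0; v [bound]=1; w [bound]=0; z [bound]=1; y [bound]=1; x1 [bound]=1; u1 [bound]=0
uses in reading order: v, x, y, z, x1
typing: well-typed — term : B → C → (B → (B → A → ((A → A) → B → B → C) → B → B → C) → B) → B
ordered: ✗ — u, w, u1 left unused
linear: ✗ — u, w, u1 left unused
affine: ✓ — no duplicate uses among x, u, v, w, z, y, x1, u1
relevant: ✗ — u, w, u1 left unused
unrestricted: ✓ — well-typed at B → C → (B → (B → A → ((A → A) → B → B → C) → B → B → C) → B) → B; no restrictions here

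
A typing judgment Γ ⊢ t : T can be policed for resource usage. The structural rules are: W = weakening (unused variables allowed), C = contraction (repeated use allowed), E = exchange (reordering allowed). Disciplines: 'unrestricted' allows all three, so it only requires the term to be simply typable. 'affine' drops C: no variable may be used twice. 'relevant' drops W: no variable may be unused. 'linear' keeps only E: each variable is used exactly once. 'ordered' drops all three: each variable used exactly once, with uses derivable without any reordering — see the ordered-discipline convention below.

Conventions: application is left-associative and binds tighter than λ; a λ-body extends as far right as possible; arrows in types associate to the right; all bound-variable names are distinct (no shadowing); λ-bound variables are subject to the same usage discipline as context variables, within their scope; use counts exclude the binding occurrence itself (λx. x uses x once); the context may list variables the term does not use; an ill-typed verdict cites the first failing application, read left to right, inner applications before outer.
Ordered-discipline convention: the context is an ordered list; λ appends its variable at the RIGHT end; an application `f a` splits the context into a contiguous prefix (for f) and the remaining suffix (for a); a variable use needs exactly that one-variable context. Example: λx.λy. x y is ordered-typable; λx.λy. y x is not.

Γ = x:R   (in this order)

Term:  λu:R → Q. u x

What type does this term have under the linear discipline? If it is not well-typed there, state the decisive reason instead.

term : (R → Q) → Q
variable uses: x=1, u [bound]=1
use order (left to right): u, x
typing: well-typed at (R → Q) → Q
summary: ordered ✗ | linear ✓ | affine ✓ | relevant ✓ | unrestricted ✓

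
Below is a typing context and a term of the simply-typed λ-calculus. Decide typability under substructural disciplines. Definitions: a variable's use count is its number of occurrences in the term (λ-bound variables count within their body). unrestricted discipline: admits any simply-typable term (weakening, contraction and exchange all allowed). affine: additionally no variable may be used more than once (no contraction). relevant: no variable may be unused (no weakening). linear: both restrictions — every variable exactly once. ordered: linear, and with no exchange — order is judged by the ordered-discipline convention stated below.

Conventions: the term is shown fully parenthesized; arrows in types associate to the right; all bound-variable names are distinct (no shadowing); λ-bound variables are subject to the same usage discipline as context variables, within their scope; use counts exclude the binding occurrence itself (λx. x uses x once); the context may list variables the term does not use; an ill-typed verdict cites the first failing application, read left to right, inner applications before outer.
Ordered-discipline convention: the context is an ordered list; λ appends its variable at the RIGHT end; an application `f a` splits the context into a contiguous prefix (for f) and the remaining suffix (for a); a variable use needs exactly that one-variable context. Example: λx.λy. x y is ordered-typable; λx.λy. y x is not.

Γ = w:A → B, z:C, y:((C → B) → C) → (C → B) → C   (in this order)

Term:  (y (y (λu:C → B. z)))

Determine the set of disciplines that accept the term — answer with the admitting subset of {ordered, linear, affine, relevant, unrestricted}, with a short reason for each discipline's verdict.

admitted in: unrestricted
usage: w=0, z=1, y=2, u (λ-bound)=0
uses in reading order: y, y, z
typing: well-typed at (C → B) → C
ordered ✗ (needs contraction — y ×2; needs weakening: w, u unused)
linear ✗ (needs contraction — y ×2; needs weakening: w, u unused)
affine ✗ (needs contraction — y ×2)
relevant ✗ (needs weakening: w, u unused)
unrestricted ✓ (well-typed at (C → B) → C; no restrictions here)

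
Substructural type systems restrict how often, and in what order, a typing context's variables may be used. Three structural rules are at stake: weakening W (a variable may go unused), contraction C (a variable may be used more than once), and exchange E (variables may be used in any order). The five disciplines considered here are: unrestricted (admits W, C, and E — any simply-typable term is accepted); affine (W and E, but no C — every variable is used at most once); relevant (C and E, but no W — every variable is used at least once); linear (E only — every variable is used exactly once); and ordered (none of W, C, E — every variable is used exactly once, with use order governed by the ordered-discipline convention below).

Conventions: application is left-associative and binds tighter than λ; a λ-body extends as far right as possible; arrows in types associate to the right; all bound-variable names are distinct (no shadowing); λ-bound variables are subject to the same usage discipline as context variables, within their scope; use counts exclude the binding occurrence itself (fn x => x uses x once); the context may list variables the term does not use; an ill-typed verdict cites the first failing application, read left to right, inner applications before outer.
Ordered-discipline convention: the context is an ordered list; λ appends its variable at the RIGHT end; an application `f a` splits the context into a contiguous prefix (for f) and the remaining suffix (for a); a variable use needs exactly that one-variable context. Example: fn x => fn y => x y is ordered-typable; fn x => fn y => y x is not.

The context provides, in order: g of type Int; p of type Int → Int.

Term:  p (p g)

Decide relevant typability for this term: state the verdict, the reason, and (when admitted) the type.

yes — at least one use each (g, p); term : Int
counts: g=1, p=2
order of uses: p, p, g
typing: the term checks, with type Int
across the five disciplines: ordered ✗ | linear ✗ | affine ✗ | relevant ✓ | unrestricted ✓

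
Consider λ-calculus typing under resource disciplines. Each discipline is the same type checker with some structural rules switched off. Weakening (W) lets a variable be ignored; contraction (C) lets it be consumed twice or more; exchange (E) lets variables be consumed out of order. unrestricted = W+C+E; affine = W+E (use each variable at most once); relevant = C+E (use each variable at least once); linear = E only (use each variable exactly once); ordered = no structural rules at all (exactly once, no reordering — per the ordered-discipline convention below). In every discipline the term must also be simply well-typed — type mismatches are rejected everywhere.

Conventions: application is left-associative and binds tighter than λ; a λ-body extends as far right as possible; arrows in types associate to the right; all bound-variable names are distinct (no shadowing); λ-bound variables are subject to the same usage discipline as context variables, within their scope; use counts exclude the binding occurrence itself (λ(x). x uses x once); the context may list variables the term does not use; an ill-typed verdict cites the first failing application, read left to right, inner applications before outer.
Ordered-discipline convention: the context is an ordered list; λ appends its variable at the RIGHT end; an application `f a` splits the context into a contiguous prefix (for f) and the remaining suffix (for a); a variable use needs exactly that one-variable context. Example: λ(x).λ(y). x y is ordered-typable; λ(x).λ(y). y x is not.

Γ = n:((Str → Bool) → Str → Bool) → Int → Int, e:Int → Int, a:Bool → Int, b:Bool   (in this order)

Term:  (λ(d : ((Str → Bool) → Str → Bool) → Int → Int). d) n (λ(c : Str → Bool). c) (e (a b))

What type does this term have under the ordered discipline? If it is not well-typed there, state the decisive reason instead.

term : Int
use counts: n: 1, e: 1, a: 1, b: 1, d (bound): 1, c (bound): 1
use order (left to right): d, n, c, e, a, b
typing: well-typed — term : Int
per-discipline verdicts: ordered ✓ | linear ✓ | affine ✓ | relevant ✓ | unrestricted ✓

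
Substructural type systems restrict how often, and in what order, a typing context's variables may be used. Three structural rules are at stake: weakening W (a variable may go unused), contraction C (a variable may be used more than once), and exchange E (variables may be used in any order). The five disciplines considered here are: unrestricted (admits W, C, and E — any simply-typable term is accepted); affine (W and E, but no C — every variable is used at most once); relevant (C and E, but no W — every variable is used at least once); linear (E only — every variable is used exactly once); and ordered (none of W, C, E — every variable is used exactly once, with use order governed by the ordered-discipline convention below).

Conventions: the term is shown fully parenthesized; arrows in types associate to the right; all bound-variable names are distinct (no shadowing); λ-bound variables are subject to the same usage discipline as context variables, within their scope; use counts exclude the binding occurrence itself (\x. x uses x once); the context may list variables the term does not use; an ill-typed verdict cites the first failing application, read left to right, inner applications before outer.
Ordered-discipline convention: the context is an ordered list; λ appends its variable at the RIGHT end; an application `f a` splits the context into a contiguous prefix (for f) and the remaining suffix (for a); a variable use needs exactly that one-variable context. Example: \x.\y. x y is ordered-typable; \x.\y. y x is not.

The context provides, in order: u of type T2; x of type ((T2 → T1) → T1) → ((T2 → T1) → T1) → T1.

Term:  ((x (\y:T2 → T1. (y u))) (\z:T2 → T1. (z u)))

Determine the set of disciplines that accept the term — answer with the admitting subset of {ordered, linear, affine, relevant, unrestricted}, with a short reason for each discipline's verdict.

admitted in: relevant, unrestricted
usage: u=2, x=1, y (λ-bound)=1, z (λ-bound)=1
left-to-right use order: x, y, u, z, u
typing: well-typed — term : T1
ordered ✗ (needs contraction — u ×2)
linear ✗ (needs contraction — u ×2)
affine ✗ (needs contraction — u ×2)
relevant ✓ (every one of u, x, y, z appears)
unrestricted ✓ (type-checks (T1) and nothing is barred)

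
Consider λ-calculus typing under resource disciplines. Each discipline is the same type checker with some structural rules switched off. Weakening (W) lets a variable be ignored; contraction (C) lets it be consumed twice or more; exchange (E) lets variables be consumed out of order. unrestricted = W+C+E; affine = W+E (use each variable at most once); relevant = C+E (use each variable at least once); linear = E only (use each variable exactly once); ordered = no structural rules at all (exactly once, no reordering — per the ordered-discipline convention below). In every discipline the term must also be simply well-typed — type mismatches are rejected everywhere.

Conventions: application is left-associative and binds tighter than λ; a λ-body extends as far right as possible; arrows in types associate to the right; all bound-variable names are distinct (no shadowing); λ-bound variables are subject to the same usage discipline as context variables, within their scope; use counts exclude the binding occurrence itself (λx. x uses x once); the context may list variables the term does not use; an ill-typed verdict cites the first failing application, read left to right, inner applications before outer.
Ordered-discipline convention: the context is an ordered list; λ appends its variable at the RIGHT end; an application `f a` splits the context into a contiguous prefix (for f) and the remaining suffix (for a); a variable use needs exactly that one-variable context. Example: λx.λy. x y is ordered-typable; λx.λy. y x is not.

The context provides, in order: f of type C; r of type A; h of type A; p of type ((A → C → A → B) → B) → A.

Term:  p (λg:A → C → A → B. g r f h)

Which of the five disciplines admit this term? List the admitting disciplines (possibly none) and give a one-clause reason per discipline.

admitted by: linear, affine, relevant, unrestricted
variable uses: f=1; r=1; h=1; p=1; g (bound)=1
uses in reading order: p, g, r, f, h
typing: ✓ — A
ordered: ✗, needs exchange: uses follow p, g, r, f, h
linear: ✓, each of f, r, h, p, g used exactly once
affine: ✓, at most one use each (f, r, h, p, g)
relevant: ✓, every one of f, r, h, p, g appears
unrestricted: ✓, typability at A is all that's needed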